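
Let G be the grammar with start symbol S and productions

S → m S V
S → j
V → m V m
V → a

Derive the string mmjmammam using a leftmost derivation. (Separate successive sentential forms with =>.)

S => mSV => mmSVV => mmjVV => mmjmVmV => mmjmamV => mmjmammVm => mmjmammam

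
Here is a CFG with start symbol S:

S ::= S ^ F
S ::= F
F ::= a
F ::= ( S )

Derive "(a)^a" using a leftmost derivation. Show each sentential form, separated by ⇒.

S ⇒ S^F ⇒ F^F ⇒ (S)^F ⇒ (F)^F ⇒ (a)^F ⇒ (a)^a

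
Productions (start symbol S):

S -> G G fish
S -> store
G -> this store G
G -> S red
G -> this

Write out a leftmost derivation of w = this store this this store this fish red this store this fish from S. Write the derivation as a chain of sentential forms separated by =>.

S => G G fish => this store G G fish => this store S red G fish => this store G G fish red G fish => this store this G fish red G fish => this store this this store G fish red G fish => this store this this store this fish red G fish => this store this this store this fish red this store G fish => this store this this store this fish red this store this fish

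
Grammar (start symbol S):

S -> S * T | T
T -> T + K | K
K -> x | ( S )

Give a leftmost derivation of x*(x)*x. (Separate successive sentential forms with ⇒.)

S ⇒ S*T ⇒ S*T*T ⇒ T*T*T ⇒ K*T*T ⇒ x*T*T ⇒ x*K*T ⇒ x*(S)*T ⇒ x*(T)*T ⇒ x*(K)*T ⇒ x*(x)*T ⇒ x*(x)*K ⇒ x*(x)*x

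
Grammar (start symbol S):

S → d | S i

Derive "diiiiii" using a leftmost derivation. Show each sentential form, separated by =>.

S => Si => Sii => Siii => Siiii => Siiiii => Siiiiii => diiiiii

S => Si   [S → S i]
Si => Sii   [S → S i]
Sii => Siii   [S → S i]
Siii => Siiii   [S → S i]
Siiii => Siiiii   [S → S i]
Siiiii => Siiiiii   [S → S i]
Siiiiii => diiiiii   [S → d]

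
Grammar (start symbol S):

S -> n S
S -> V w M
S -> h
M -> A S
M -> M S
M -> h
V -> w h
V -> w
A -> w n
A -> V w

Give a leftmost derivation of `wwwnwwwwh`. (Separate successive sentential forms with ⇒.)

S ⇒ VwM ⇒ wwM ⇒ wwAS ⇒ wwwnS ⇒ wwwnVwM ⇒ wwwnwwM ⇒ wwwnwwAS ⇒ wwwnwwVwS ⇒ wwwnwwwwS ⇒ wwwnwwwwh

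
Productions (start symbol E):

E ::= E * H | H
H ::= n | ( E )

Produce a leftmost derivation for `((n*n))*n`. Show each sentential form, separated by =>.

E => E*H   [E ::= E * H]
E*H => H*H   [E ::= H]
H*H => (E)*H   [H ::= ( E )]
(E)*H => (H)*H   [E ::= H]
(H)*H => ((E))*H   [H ::= ( E )]
((E))*H => ((E*H))*H   [E ::= E * H]
((E*H))*H => ((H*H))*H   [E ::= H]
((H*H))*H => ((n*H))*H   [H ::= n]
((n*H))*H => ((n*n))*H   [H ::= n]
((n*n))*H => ((n*n))*n   [H ::= n]

E => E*H => H*H => (E)*H => (H)*H => ((E))*H => ((E*H))*H => ((H*H))*H => ((n*H))*H => ((n*n))*H => ((n*n))*n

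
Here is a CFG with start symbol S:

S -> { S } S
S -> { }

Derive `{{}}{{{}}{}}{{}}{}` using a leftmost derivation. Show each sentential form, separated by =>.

S => {S}S => {{}}S => {{}}{S}S => {{}}{{S}S}S => {{}}{{{}}S}S => {{}}{{{}}{}}S => {{}}{{{}}{}}{S}S => {{}}{{{}}{}}{{}}S => {{}}{{{}}{}}{{}}{}

S => {S}S   [S -> { S } S]
{S}S => {{}}S   [S -> { }]
{{}}S => {{}}{S}S   [S -> { S } S]
{{}}{S}S => {{}}{{S}S}S   [S -> { S } S]
{{}}{{S}S}S => {{}}{{{}}S}S   [S -> { }]
{{}}{{{}}S}S => {{}}{{{}}{}}S   [S -> { }]
{{}}{{{}}{}}S => {{}}{{{}}{}}{S}S   [S -> { S } S]
{{}}{{{}}{}}{S}S => {{}}{{{}}{}}{{}}S   [S -> { }]
{{}}{{{}}{}}{{}}S => {{}}{{{}}{}}{{}}{}   [S -> { }]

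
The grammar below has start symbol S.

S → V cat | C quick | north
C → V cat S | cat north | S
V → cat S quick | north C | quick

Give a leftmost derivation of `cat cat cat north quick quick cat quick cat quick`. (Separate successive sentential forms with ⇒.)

S ⇒ C quick ⇒ S quick ⇒ V cat quick ⇒ cat S quick cat quick ⇒ cat V cat quick cat quick ⇒ cat cat S quick cat quick cat quick ⇒ cat cat C quick quick cat quick cat quick ⇒ cat cat cat north quick quick cat quick cat quick

S ⇒ C quick   [S → C quick]
C quick ⇒ S quick   [C → S]
S quick ⇒ V cat quick   [S → V cat]
V cat quick ⇒ cat S quick cat quick   [V → cat S quick]
cat S quick cat quick ⇒ cat V cat quick cat quick   [S → V cat]
cat V cat quick cat quick ⇒ cat cat S quick cat quick cat quick   [V → cat S quick]
cat cat S quick cat quick cat quick ⇒ cat cat C quick quick cat quick cat quick   [S → C quick]
cat cat C quick quick cat quick cat quick ⇒ cat cat cat north quick quick cat quick cat quick   [C → cat north]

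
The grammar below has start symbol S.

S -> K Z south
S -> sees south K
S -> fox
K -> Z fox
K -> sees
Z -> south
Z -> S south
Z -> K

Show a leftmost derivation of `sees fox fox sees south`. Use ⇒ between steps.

S ⇒ K Z south   [S -> K Z south]
K Z south ⇒ Z fox Z south   [K -> Z fox]
Z fox Z south ⇒ K fox Z south   [Z -> K]
K fox Z south ⇒ Z fox fox Z south   [K -> Z fox]
Z fox fox Z south ⇒ K fox fox Z south   [Z -> K]
K fox fox Z south ⇒ sees fox fox Z south   [K -> sees]
sees fox fox Z south ⇒ sees fox fox K south   [Z -> K]
sees fox fox K south ⇒ sees fox fox sees south   [K -> sees]

S ⇒ K Z south ⇒ Z fox Z south ⇒ K fox Z south ⇒ Z fox fox Z south ⇒ K fox fox Z south ⇒ sees fox fox Z south ⇒ sees fox fox K south ⇒ sees fox fox sees south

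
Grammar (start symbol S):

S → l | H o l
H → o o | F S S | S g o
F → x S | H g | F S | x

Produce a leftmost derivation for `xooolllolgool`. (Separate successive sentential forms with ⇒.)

S ⇒ Hol ⇒ Sgool ⇒ Holgool ⇒ FSSolgool ⇒ xSSSolgool ⇒ xHolSSolgool ⇒ xooolSSolgool ⇒ xooollSolgool ⇒ xooolllolgool

S ⇒ Hol   [S → H o l]
Hol ⇒ Sgool   [H → S g o]
Sgool ⇒ Holgool   [S → H o l]
Holgool ⇒ FSSolgool   [H → F S S]
FSSolgool ⇒ xSSSolgool   [F → x S]
xSSSolgool ⇒ xHolSSolgool   [S → H o l]
xHolSSolgool ⇒ xooolSSolgool   [H → o o]
xooolSSolgool ⇒ xooollSolgool   [S → l]
xooollSolgool ⇒ xooolllolgool   [S → l]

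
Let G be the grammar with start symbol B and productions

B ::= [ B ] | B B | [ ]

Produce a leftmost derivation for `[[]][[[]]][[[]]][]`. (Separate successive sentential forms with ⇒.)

B⇒BB⇒BBB⇒[B]BB⇒[[]]BB⇒[[]]BBB⇒[[]][B]BB⇒[[]][[B]]BB⇒[[]][[[]]]BB⇒[[]][[[]]][B]B⇒[[]][[[]]][[B]]B⇒[[]][[[]]][[[]]]B⇒[[]][[[]]][[[]]][]

B ⇒ BB   [B ::= B B]
BB ⇒ BBB   [B ::= B B]
BBB ⇒ [B]BB   [B ::= [ B ]]
[B]BB ⇒ [[]]BB   [B ::= [ ]]
[[]]BB ⇒ [[]]BBB   [B ::= B B]
[[]]BBB ⇒ [[]][B]BB   [B ::= [ B ]]
[[]][B]BB ⇒ [[]][[B]]BB   [B ::= [ B ]]
[[]][[B]]BB ⇒ [[]][[[]]]BB   [B ::= [ ]]
[[]][[[]]]BB ⇒ [[]][[[]]][B]B   [B ::= [ B ]]
[[]][[[]]][B]B ⇒ [[]][[[]]][[B]]B   [B ::= [ B ]]
[[]][[[]]][[B]]B ⇒ [[]][[[]]][[[]]]B   [B ::= [ ]]
[[]][[[]]][[[]]]B ⇒ [[]][[[]]][[[]]][]   [B ::= [ ]]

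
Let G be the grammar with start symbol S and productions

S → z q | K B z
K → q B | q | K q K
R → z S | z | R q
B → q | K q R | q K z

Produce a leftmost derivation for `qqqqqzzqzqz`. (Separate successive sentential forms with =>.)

S => KBz   [S → K B z]
KBz => qBBz   [K → q B]
qBBz => qqKzBz   [B → q K z]
qqKzBz => qqqBzBz   [K → q B]
qqqBzBz => qqqKqRzBz   [B → K q R]
qqqKqRzBz => qqqqqRzBz   [K → q]
qqqqqRzBz => qqqqqzSzBz   [R → z S]
qqqqqzSzBz => qqqqqzzqzBz   [S → z q]
qqqqqzzqzBz => qqqqqzzqzqz   [B → q]

S => KBz => qBBz => qqKzBz => qqqBzBz => qqqKqRzBz => qqqqqRzBz => qqqqqzSzBz => qqqqqzzqzBz => qqqqqzzqzqz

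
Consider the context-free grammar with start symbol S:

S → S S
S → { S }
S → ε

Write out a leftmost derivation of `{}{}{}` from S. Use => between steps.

S => SS   [S → S S]
SS => {S}S   [S → { S }]
{S}S => {}S   [S → ε]
{}S => {}SS   [S → S S]
{}SS => {}{S}S   [S → { S }]
{}{S}S => {}{}S   [S → ε]
{}{}S => {}{}{S}   [S → { S }]
{}{}{S} => {}{}{}   [S → ε]

S=>SS=>{S}S=>{}S=>{}SS=>{}{S}S=>{}{}S=>{}{}{S}=>{}{}{}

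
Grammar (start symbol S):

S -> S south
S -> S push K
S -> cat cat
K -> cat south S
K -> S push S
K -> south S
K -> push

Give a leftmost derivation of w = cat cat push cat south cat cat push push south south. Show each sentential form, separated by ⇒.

S ⇒ S push K ⇒ cat cat push K ⇒ cat cat push cat south S ⇒ cat cat push cat south S south ⇒ cat cat push cat south S south south ⇒ cat cat push cat south S push K south south ⇒ cat cat push cat south cat cat push K south south ⇒ cat cat push cat south cat cat push push south south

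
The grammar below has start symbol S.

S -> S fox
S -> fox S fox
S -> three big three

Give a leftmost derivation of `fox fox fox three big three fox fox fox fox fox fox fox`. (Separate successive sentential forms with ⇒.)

S ⇒ S fox ⇒ fox S fox fox ⇒ fox fox S fox fox fox ⇒ fox fox S fox fox fox fox ⇒ fox fox S fox fox fox fox fox ⇒ fox fox fox S fox fox fox fox fox fox ⇒ fox fox fox S fox fox fox fox fox fox fox ⇒ fox fox fox three big three fox fox fox fox fox fox fox

S ⇒ S fox   [S -> S fox]
S fox ⇒ fox S fox fox   [S -> fox S fox]
fox S fox fox ⇒ fox fox S fox fox fox   [S -> fox S fox]
fox fox S fox fox fox ⇒ fox fox S fox fox fox fox   [S -> S fox]
fox fox S fox fox fox fox ⇒ fox fox S fox fox fox fox fox   [S -> S fox]
fox fox S fox fox fox fox fox ⇒ fox fox fox S fox fox fox fox fox fox   [S -> fox S fox]
fox fox fox S fox fox fox fox fox fox ⇒ fox fox fox S fox fox fox fox fox fox fox   [S -> S fox]
fox fox fox S fox fox fox fox fox fox fox ⇒ fox fox fox three big three fox fox fox fox fox fox fox   [S -> three big three]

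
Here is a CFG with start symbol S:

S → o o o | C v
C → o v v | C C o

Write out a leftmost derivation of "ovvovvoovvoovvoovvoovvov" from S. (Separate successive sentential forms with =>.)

S => Cv => CCov => CCoCov => CCoCoCov => CCoCoCoCov => CCoCoCoCoCov => ovvCoCoCoCoCov => ovvovvoCoCoCoCov => ovvovvoovvoCoCoCov => ovvovvoovvoovvoCoCov => ovvovvoovvoovvoovvoCov => ovvovvoovvoovvoovvoovvov

S => Cv   [S → C v]
Cv => CCov   [C → C C o]
CCov => CCoCov   [C → C C o]
CCoCov => CCoCoCov   [C → C C o]
CCoCoCov => CCoCoCoCov   [C → C C o]
CCoCoCoCov => CCoCoCoCoCov   [C → C C o]
CCoCoCoCoCov => ovvCoCoCoCoCov   [C → o v v]
ovvCoCoCoCoCov => ovvovvoCoCoCoCov   [C → o v v]
ovvovvoCoCoCoCov => ovvovvoovvoCoCoCov   [C → o v v]
ovvovvoovvoCoCoCov => ovvovvoovvoovvoCoCov   [C → o v v]
ovvovvoovvoovvoCoCov => ovvovvoovvoovvoovvoCov   [C → o v v]
ovvovvoovvoovvoovvoCov => ovvovvoovvoovvoovvoovvov   [C → o v v]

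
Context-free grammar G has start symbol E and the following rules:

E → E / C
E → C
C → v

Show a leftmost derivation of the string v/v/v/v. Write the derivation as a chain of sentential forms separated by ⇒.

E ⇒ E/C   [E → E / C]
E/C ⇒ E/C/C   [E → E / C]
E/C/C ⇒ E/C/C/C   [E → E / C]
E/C/C/C ⇒ C/C/C/C   [E → C]
C/C/C/C ⇒ v/C/C/C   [C → v]
v/C/C/C ⇒ v/v/C/C   [C → v]
v/v/C/C ⇒ v/v/v/C   [C → v]
v/v/v/C ⇒ v/v/v/v   [C → v]

E ⇒ E/C ⇒ E/C/C ⇒ E/C/C/C ⇒ C/C/C/C ⇒ v/C/C/C ⇒ v/v/C/C ⇒ v/v/v/C ⇒ v/v/v/v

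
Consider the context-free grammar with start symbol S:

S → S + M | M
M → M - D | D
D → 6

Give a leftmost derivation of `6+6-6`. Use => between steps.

S => S+M   [S → S + M]
S+M => M+M   [S → M]
M+M => D+M   [M → D]
D+M => 6+M   [D → 6]
6+M => 6+M-D   [M → M - D]
6+M-D => 6+D-D   [M → D]
6+D-D => 6+6-D   [D → 6]
6+6-D => 6+6-6   [D → 6]

S => S+M => M+M => D+M => 6+M => 6+M-D => 6+D-D => 6+6-D => 6+6-6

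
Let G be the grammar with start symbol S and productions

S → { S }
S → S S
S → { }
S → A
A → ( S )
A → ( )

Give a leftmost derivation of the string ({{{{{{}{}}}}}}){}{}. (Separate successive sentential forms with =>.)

S=>SS=>SSS=>ASS=>(S)SS=>({S})SS=>({{S}})SS=>({{{S}}})SS=>({{{{S}}}})SS=>({{{{{S}}}}})SS=>({{{{{SS}}}}})SS=>({{{{{{}S}}}}})SS=>({{{{{{}{}}}}}})SS=>({{{{{{}{}}}}}}){}S=>({{{{{{}{}}}}}}){}{}

S => SS   [S → S S]
SS => SSS   [S → S S]
SSS => ASS   [S → A]
ASS => (S)SS   [A → ( S )]
(S)SS => ({S})SS   [S → { S }]
({S})SS => ({{S}})SS   [S → { S }]
({{S}})SS => ({{{S}}})SS   [S → { S }]
({{{S}}})SS => ({{{{S}}}})SS   [S → { S }]
({{{{S}}}})SS => ({{{{{S}}}}})SS   [S → { S }]
({{{{{S}}}}})SS => ({{{{{SS}}}}})SS   [S → S S]
({{{{{SS}}}}})SS => ({{{{{{}S}}}}})SS   [S → { }]
({{{{{{}S}}}}})SS => ({{{{{{}{}}}}}})SS   [S → { }]
({{{{{{}{}}}}}})SS => ({{{{{{}{}}}}}}){}S   [S → { }]
({{{{{{}{}}}}}}){}S => ({{{{{{}{}}}}}}){}{}   [S → { }]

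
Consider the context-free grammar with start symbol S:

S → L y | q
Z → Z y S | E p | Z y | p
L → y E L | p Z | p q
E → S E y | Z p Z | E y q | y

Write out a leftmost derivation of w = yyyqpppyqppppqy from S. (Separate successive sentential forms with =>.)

S => Ly => yELy => yZpZLy => yEppZLy => yEyqppZLy => yZpZyqppZLy => yEppZyqppZLy => yEyqppZyqppZLy => yyyqppZyqppZLy => yyyqpppyqppZLy => yyyqpppyqpppLy => yyyqpppyqppppqy

S => Ly   [S → L y]
Ly => yELy   [L → y E L]
yELy => yZpZLy   [E → Z p Z]
yZpZLy => yEppZLy   [Z → E p]
yEppZLy => yEyqppZLy   [E → E y q]
yEyqppZLy => yZpZyqppZLy   [E → Z p Z]
yZpZyqppZLy => yEppZyqppZLy   [Z → E p]
yEppZyqppZLy => yEyqppZyqppZLy   [E → E y q]
yEyqppZyqppZLy => yyyqppZyqppZLy   [E → y]
yyyqppZyqppZLy => yyyqpppyqppZLy   [Z → p]
yyyqpppyqppZLy => yyyqpppyqpppLy   [Z → p]
yyyqpppyqpppLy => yyyqpppyqppppqy   [L → p q]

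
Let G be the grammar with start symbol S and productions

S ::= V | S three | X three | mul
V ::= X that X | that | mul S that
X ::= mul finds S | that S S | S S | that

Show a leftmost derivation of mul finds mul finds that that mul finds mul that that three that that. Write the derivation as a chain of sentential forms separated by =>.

S => V   [S ::= V]
V => X that X   [V ::= X that X]
X that X => mul finds S that X   [X ::= mul finds S]
mul finds S that X => mul finds S three that X   [S ::= S three]
mul finds S three that X => mul finds V three that X   [S ::= V]
mul finds V three that X => mul finds X that X three that X   [V ::= X that X]
mul finds X that X three that X => mul finds mul finds S that X three that X   [X ::= mul finds S]
mul finds mul finds S that X three that X => mul finds mul finds V that X three that X   [S ::= V]
mul finds mul finds V that X three that X => mul finds mul finds X that X that X three that X   [V ::= X that X]
mul finds mul finds X that X that X three that X => mul finds mul finds that that X that X three that X   [X ::= that]
mul finds mul finds that that X that X three that X => mul finds mul finds that that mul finds S that X three that X   [X ::= mul finds S]
mul finds mul finds that that mul finds S that X three that X => mul finds mul finds that that mul finds mul that X three that X   [S ::= mul]
mul finds mul finds that that mul finds mul that X three that X => mul finds mul finds that that mul finds mul that that three that X   [X ::= that]
mul finds mul finds that that mul finds mul that that three that X => mul finds mul finds that that mul finds mul that that three that that   [X ::= that]

S => V => X that X => mul finds S that X => mul finds S three that X => mul finds V three that X => mul finds X that X three that X => mul finds mul finds S that X three that X => mul finds mul finds V that X three that X => mul finds mul finds X that X that X three that X => mul finds mul finds that that X that X three that X => mul finds mul finds that that mul finds S that X three that X => mul finds mul finds that that mul finds mul that X three that X => mul finds mul finds that that mul finds mul that that three that X => mul finds mul finds that that mul finds mul that that three that that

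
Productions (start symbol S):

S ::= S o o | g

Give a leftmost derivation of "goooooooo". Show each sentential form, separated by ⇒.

S ⇒ Soo ⇒ Soooo ⇒ Soooooo ⇒ Soooooooo ⇒ goooooooo

S ⇒ Soo   [S ::= S o o]
Soo ⇒ Soooo   [S ::= S o o]
Soooo ⇒ Soooooo   [S ::= S o o]
Soooooo ⇒ Soooooooo   [S ::= S o o]
Soooooooo ⇒ goooooooo   [S ::= g]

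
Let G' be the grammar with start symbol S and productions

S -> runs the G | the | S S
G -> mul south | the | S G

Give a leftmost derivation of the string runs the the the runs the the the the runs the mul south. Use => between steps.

S => S S   [S -> S S]
S S => S S S   [S -> S S]
S S S => runs the G S S   [S -> runs the G]
runs the G S S => runs the S G S S   [G -> S G]
runs the S G S S => runs the the G S S   [S -> the]
runs the the G S S => runs the the S G S S   [G -> S G]
runs the the S G S S => runs the the the G S S   [S -> the]
runs the the the G S S => runs the the the S G S S   [G -> S G]
runs the the the S G S S => runs the the the runs the G G S S   [S -> runs the G]
runs the the the runs the G G S S => runs the the the runs the the G S S   [G -> the]
runs the the the runs the the G S S => runs the the the runs the the the S S   [G -> the]
runs the the the runs the the the S S => runs the the the runs the the the the S   [S -> the]
runs the the the runs the the the the S => runs the the the runs the the the the runs the G   [S -> runs the G]
runs the the the runs the the the the runs the G => runs the the the runs the the the the runs the mul south   [G -> mul south]

S => S S => S S S => runs the G S S => runs the S G S S => runs the the G S S => runs the the S G S S => runs the the the G S S => runs the the the S G S S => runs the the the runs the G G S S => runs the the the runs the the G S S => runs the the the runs the the the S S => runs the the the runs the the the the S => runs the the the runs the the the the runs the G => runs the the the runs the the the the runs the mul south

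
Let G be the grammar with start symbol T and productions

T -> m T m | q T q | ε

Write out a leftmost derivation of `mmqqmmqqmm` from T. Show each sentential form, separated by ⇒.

T⇒mTm⇒mmTmm⇒mmqTqmm⇒mmqqTqqmm⇒mmqqmTmqqmm⇒mmqqmmqqmm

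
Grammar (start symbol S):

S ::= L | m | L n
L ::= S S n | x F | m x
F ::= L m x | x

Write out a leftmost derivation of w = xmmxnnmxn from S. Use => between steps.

S=>Ln=>xFn=>xLmxn=>xSSnmxn=>xmSnmxn=>xmLnnmxn=>xmmxnnmxn

S => Ln   [S ::= L n]
Ln => xFn   [L ::= x F]
xFn => xLmxn   [F ::= L m x]
xLmxn => xSSnmxn   [L ::= S S n]
xSSnmxn => xmSnmxn   [S ::= m]
xmSnmxn => xmLnnmxn   [S ::= L n]
xmLnnmxn => xmmxnnmxn   [L ::= m x]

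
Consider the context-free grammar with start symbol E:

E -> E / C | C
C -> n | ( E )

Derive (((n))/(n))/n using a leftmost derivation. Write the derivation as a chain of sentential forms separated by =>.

E=>E/C=>C/C=>(E)/C=>(E/C)/C=>(C/C)/C=>((E)/C)/C=>((C)/C)/C=>(((E))/C)/C=>(((C))/C)/C=>(((n))/C)/C=>(((n))/(E))/C=>(((n))/(C))/C=>(((n))/(n))/C=>(((n))/(n))/n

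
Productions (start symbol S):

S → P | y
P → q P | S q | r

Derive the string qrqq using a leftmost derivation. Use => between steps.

S=>P=>Sq=>Pq=>Sqq=>Pqq=>qPqq=>qrqq

S => P   [S → P]
P => Sq   [P → S q]
Sq => Pq   [S → P]
Pq => Sqq   [P → S q]
Sqq => Pqq   [S → P]
Pqq => qPqq   [P → q P]
qPqq => qrqq   [P → r]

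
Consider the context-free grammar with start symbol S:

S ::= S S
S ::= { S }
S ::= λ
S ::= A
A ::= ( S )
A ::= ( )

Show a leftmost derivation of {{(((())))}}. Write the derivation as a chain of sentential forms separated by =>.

S => {S} => {{S}} => {{A}} => {{(S)}} => {{(A)}} => {{((S))}} => {{((SS))}} => {{((AS))}} => {{(((S)S))}} => {{(((A)S))}} => {{(((())S))}} => {{(((())))}}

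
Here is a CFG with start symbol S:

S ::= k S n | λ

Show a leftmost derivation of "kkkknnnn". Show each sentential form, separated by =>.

S => kSn => kkSnn => kkkSnnn => kkkkSnnnn => kkkknnnn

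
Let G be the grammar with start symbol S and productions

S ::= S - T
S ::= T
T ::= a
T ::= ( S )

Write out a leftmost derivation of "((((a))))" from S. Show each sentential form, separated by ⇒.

S⇒T⇒(S)⇒(T)⇒((S))⇒((T))⇒(((S)))⇒(((T)))⇒((((S))))⇒((((T))))⇒((((a))))

S ⇒ T   [S ::= T]
T ⇒ (S)   [T ::= ( S )]
(S) ⇒ (T)   [S ::= T]
(T) ⇒ ((S))   [T ::= ( S )]
((S)) ⇒ ((T))   [S ::= T]
((T)) ⇒ (((S)))   [T ::= ( S )]
(((S))) ⇒ (((T)))   [S ::= T]
(((T))) ⇒ ((((S))))   [T ::= ( S )]
((((S)))) ⇒ ((((T))))   [S ::= T]
((((T)))) ⇒ ((((a))))   [T ::= a]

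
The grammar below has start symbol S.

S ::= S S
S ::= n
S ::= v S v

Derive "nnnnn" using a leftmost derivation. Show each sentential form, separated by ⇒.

S ⇒ SS ⇒ SSS ⇒ SSSS ⇒ SSSSS ⇒ nSSSS ⇒ nnSSS ⇒ nnnSS ⇒ nnnnS ⇒ nnnnn

S ⇒ SS   [S ::= S S]
SS ⇒ SSS   [S ::= S S]
SSS ⇒ SSSS   [S ::= S S]
SSSS ⇒ SSSSS   [S ::= S S]
SSSSS ⇒ nSSSS   [S ::= n]
nSSSS ⇒ nnSSS   [S ::= n]
nnSSS ⇒ nnnSS   [S ::= n]
nnnSS ⇒ nnnnS   [S ::= n]
nnnnS ⇒ nnnnn   [S ::= n]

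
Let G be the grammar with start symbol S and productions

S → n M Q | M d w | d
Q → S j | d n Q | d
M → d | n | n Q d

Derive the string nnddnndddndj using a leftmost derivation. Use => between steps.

S => nMQ => nnQdQ => nnddQ => nnddSj => nnddnMQj => nnddnnQdQj => nnddnnddQj => nnddnndddnQj => nnddnndddndj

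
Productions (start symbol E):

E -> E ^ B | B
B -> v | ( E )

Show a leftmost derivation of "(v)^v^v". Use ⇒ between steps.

E ⇒ E^B ⇒ E^B^B ⇒ B^B^B ⇒ (E)^B^B ⇒ (B)^B^B ⇒ (v)^B^B ⇒ (v)^v^B ⇒ (v)^v^v

E ⇒ E^B   [E -> E ^ B]
E^B ⇒ E^B^B   [E -> E ^ B]
E^B^B ⇒ B^B^B   [E -> B]
B^B^B ⇒ (E)^B^B   [B -> ( E )]
(E)^B^B ⇒ (B)^B^B   [E -> B]
(B)^B^B ⇒ (v)^B^B   [B -> v]
(v)^B^B ⇒ (v)^v^B   [B -> v]
(v)^v^B ⇒ (v)^v^v   [B -> v]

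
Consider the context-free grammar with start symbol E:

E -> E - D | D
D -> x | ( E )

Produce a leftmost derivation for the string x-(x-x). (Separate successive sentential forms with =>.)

E => E-D => D-D => x-D => x-(E) => x-(E-D) => x-(D-D) => x-(x-D) => x-(x-x)

E => E-D   [E -> E - D]
E-D => D-D   [E -> D]
D-D => x-D   [D -> x]
x-D => x-(E)   [D -> ( E )]
x-(E) => x-(E-D)   [E -> E - D]
x-(E-D) => x-(D-D)   [E -> D]
x-(D-D) => x-(x-D)   [D -> x]
x-(x-D) => x-(x-x)   [D -> x]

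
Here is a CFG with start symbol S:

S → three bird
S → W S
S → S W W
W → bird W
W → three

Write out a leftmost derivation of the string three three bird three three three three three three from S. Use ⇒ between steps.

S ⇒ S W W   [S → S W W]
S W W ⇒ W S W W   [S → W S]
W S W W ⇒ three S W W   [W → three]
three S W W ⇒ three S W W W W   [S → S W W]
three S W W W W ⇒ three S W W W W W W   [S → S W W]
three S W W W W W W ⇒ three three bird W W W W W W   [S → three bird]
three three bird W W W W W W ⇒ three three bird three W W W W W   [W → three]
three three bird three W W W W W ⇒ three three bird three three W W W W   [W → three]
three three bird three three W W W W ⇒ three three bird three three three W W W   [W → three]
three three bird three three three W W W ⇒ three three bird three three three three W W   [W → three]
three three bird three three three three W W ⇒ three three bird three three three three three W   [W → three]
three three bird three three three three three W ⇒ three three bird three three three three three three   [W → three]

S ⇒ S W W ⇒ W S W W ⇒ three S W W ⇒ three S W W W W ⇒ three S W W W W W W ⇒ three three bird W W W W W W ⇒ three three bird three W W W W W ⇒ three three bird three three W W W W ⇒ three three bird three three three W W W ⇒ three three bird three three three three W W ⇒ three three bird three three three three three W ⇒ three three bird three three three three three three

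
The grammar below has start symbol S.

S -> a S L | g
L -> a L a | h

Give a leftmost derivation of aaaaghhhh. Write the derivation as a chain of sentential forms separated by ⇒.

S ⇒ aSL   [S -> a S L]
aSL ⇒ aaSLL   [S -> a S L]
aaSLL ⇒ aaaSLLL   [S -> a S L]
aaaSLLL ⇒ aaaaSLLLL   [S -> a S L]
aaaaSLLLL ⇒ aaaagLLLL   [S -> g]
aaaagLLLL ⇒ aaaaghLLL   [L -> h]
aaaaghLLL ⇒ aaaaghhLL   [L -> h]
aaaaghhLL ⇒ aaaaghhhL   [L -> h]
aaaaghhhL ⇒ aaaaghhhh   [L -> h]

S ⇒ aSL ⇒ aaSLL ⇒ aaaSLLL ⇒ aaaaSLLLL ⇒ aaaagLLLL ⇒ aaaaghLLL ⇒ aaaaghhLL ⇒ aaaaghhhL ⇒ aaaaghhhh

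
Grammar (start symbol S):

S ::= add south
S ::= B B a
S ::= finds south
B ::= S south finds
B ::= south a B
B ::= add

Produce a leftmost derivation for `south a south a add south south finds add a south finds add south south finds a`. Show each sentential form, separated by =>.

S => B B a => south a B B a => south a S south finds B a => south a B B a south finds B a => south a south a B B a south finds B a => south a south a S south finds B a south finds B a => south a south a add south south finds B a south finds B a => south a south a add south south finds add a south finds B a => south a south a add south south finds add a south finds S south finds a => south a south a add south south finds add a south finds add south south finds a

S => B B a   [S ::= B B a]
B B a => south a B B a   [B ::= south a B]
south a B B a => south a S south finds B a   [B ::= S south finds]
south a S south finds B a => south a B B a south finds B a   [S ::= B B a]
south a B B a south finds B a => south a south a B B a south finds B a   [B ::= south a B]
south a south a B B a south finds B a => south a south a S south finds B a south finds B a   [B ::= S south finds]
south a south a S south finds B a south finds B a => south a south a add south south finds B a south finds B a   [S ::= add south]
south a south a add south south finds B a south finds B a => south a south a add south south finds add a south finds B a   [B ::= add]
south a south a add south south finds add a south finds B a => south a south a add south south finds add a south finds S south finds a   [B ::= S south finds]
south a south a add south south finds add a south finds S south finds a => south a south a add south south finds add a south finds add south south finds a   [S ::= add south]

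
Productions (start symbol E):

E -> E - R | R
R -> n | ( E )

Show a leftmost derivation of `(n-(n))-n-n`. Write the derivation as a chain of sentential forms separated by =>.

E => E-R => E-R-R => R-R-R => (E)-R-R => (E-R)-R-R => (R-R)-R-R => (n-R)-R-R => (n-(E))-R-R => (n-(R))-R-R => (n-(n))-R-R => (n-(n))-n-R => (n-(n))-n-n

E => E-R   [E -> E - R]
E-R => E-R-R   [E -> E - R]
E-R-R => R-R-R   [E -> R]
R-R-R => (E)-R-R   [R -> ( E )]
(E)-R-R => (E-R)-R-R   [E -> E - R]
(E-R)-R-R => (R-R)-R-R   [E -> R]
(R-R)-R-R => (n-R)-R-R   [R -> n]
(n-R)-R-R => (n-(E))-R-R   [R -> ( E )]
(n-(E))-R-R => (n-(R))-R-R   [E -> R]
(n-(R))-R-R => (n-(n))-R-R   [R -> n]
(n-(n))-R-R => (n-(n))-n-R   [R -> n]
(n-(n))-n-R => (n-(n))-n-n   [R -> n]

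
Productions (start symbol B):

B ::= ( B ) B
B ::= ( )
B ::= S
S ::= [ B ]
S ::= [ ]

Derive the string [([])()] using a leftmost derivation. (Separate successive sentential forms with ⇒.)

B ⇒ S ⇒ [B] ⇒ [(B)B] ⇒ [(S)B] ⇒ [([])B] ⇒ [([])()]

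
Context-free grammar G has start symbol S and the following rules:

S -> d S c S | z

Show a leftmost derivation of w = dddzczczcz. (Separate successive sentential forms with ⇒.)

S⇒dScS⇒ddScScS⇒dddScScScS⇒dddzcScScS⇒dddzczcScS⇒dddzczczcS⇒dddzczczcz

S ⇒ dScS   [S -> d S c S]
dScS ⇒ ddScScS   [S -> d S c S]
ddScScS ⇒ dddScScScS   [S -> d S c S]
dddScScScS ⇒ dddzcScScS   [S -> z]
dddzcScScS ⇒ dddzczcScS   [S -> z]
dddzczcScS ⇒ dddzczczcS   [S -> z]
dddzczczcS ⇒ dddzczczcz   [S -> z]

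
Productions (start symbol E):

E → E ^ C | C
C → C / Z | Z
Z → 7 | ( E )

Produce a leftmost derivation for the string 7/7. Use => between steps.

E => C   [E → C]
C => C/Z   [C → C / Z]
C/Z => Z/Z   [C → Z]
Z/Z => 7/Z   [Z → 7]
7/Z => 7/7   [Z → 7]

E=>C=>C/Z=>Z/Z=>7/Z=>7/7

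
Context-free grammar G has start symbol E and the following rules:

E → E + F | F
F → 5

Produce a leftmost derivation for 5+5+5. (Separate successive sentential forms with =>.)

E => E+F   [E → E + F]
E+F => E+F+F   [E → E + F]
E+F+F => F+F+F   [E → F]
F+F+F => 5+F+F   [F → 5]
5+F+F => 5+5+F   [F → 5]
5+5+F => 5+5+5   [F → 5]

E=>E+F=>E+F+F=>F+F+F=>5+F+F=>5+5+F=>5+5+5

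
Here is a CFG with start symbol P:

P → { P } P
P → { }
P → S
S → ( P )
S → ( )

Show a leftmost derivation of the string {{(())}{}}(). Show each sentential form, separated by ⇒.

P ⇒ {P}P   [P → { P } P]
{P}P ⇒ {{P}P}P   [P → { P } P]
{{P}P}P ⇒ {{S}P}P   [P → S]
{{S}P}P ⇒ {{(P)}P}P   [S → ( P )]
{{(P)}P}P ⇒ {{(S)}P}P   [P → S]
{{(S)}P}P ⇒ {{(())}P}P   [S → ( )]
{{(())}P}P ⇒ {{(())}{}}P   [P → { }]
{{(())}{}}P ⇒ {{(())}{}}S   [P → S]
{{(())}{}}S ⇒ {{(())}{}}()   [S → ( )]

P ⇒ {P}P ⇒ {{P}P}P ⇒ {{S}P}P ⇒ {{(P)}P}P ⇒ {{(S)}P}P ⇒ {{(())}P}P ⇒ {{(())}{}}P ⇒ {{(())}{}}S ⇒ {{(())}{}}()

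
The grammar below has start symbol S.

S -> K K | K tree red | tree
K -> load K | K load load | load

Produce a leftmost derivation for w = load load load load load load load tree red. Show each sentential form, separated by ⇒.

S ⇒ K tree red ⇒ K load load tree red ⇒ K load load load load tree red ⇒ load K load load load load tree red ⇒ load load K load load load load tree red ⇒ load load load load load load load tree red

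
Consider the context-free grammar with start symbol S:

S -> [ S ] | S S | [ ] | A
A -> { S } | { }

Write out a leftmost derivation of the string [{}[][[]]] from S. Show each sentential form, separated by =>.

S => [S] => [SS] => [AS] => [{}S] => [{}SS] => [{}[]S] => [{}[][S]] => [{}[][[]]]

S => [S]   [S -> [ S ]]
[S] => [SS]   [S -> S S]
[SS] => [AS]   [S -> A]
[AS] => [{}S]   [A -> { }]
[{}S] => [{}SS]   [S -> S S]
[{}SS] => [{}[]S]   [S -> [ ]]
[{}[]S] => [{}[][S]]   [S -> [ S ]]
[{}[][S]] => [{}[][[]]]   [S -> [ ]]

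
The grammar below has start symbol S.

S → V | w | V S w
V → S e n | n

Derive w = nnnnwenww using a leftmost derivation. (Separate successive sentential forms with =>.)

S=>VSw=>nSw=>nVSww=>nnSww=>nnVww=>nnSenww=>nnVSwenww=>nnnSwenww=>nnnVwenww=>nnnnwenww

S => VSw   [S → V S w]
VSw => nSw   [V → n]
nSw => nVSww   [S → V S w]
nVSww => nnSww   [V → n]
nnSww => nnVww   [S → V]
nnVww => nnSenww   [V → S e n]
nnSenww => nnVSwenww   [S → V S w]
nnVSwenww => nnnSwenww   [V → n]
nnnSwenww => nnnVwenww   [S → V]
nnnVwenww => nnnnwenww   [V → n]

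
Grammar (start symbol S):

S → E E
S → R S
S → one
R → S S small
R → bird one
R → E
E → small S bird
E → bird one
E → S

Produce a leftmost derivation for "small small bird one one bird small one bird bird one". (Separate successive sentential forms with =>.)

S => R S   [S → R S]
R S => E S   [R → E]
E S => small S bird S   [E → small S bird]
small S bird S => small E E bird S   [S → E E]
small E E bird S => small small S bird E bird S   [E → small S bird]
small small S bird E bird S => small small R S bird E bird S   [S → R S]
small small R S bird E bird S => small small E S bird E bird S   [R → E]
small small E S bird E bird S => small small bird one S bird E bird S   [E → bird one]
small small bird one S bird E bird S => small small bird one one bird E bird S   [S → one]
small small bird one one bird E bird S => small small bird one one bird small S bird bird S   [E → small S bird]
small small bird one one bird small S bird bird S => small small bird one one bird small one bird bird S   [S → one]
small small bird one one bird small one bird bird S => small small bird one one bird small one bird bird one   [S → one]

S => R S => E S => small S bird S => small E E bird S => small small S bird E bird S => small small R S bird E bird S => small small E S bird E bird S => small small bird one S bird E bird S => small small bird one one bird E bird S => small small bird one one bird small S bird bird S => small small bird one one bird small one bird bird S => small small bird one one bird small one bird bird one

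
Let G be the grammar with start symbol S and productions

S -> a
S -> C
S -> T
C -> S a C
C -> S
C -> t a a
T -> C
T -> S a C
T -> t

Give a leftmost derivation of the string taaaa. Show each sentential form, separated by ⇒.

S⇒C⇒SaC⇒CaC⇒taaaC⇒taaaS⇒taaaa

S ⇒ C   [S -> C]
C ⇒ SaC   [C -> S a C]
SaC ⇒ CaC   [S -> C]
CaC ⇒ taaaC   [C -> t a a]
taaaC ⇒ taaaS   [C -> S]
taaaS ⇒ taaaa   [S -> a]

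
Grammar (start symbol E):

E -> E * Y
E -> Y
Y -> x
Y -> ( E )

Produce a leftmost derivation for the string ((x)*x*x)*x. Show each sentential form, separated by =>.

E=>E*Y=>Y*Y=>(E)*Y=>(E*Y)*Y=>(E*Y*Y)*Y=>(Y*Y*Y)*Y=>((E)*Y*Y)*Y=>((Y)*Y*Y)*Y=>((x)*Y*Y)*Y=>((x)*x*Y)*Y=>((x)*x*x)*Y=>((x)*x*x)*x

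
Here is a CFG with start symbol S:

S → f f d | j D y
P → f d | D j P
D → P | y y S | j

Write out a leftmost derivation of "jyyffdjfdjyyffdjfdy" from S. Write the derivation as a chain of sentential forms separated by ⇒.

S⇒jDy⇒jPy⇒jDjPy⇒jyySjPy⇒jyyffdjPy⇒jyyffdjDjPy⇒jyyffdjPjPy⇒jyyffdjfdjPy⇒jyyffdjfdjDjPy⇒jyyffdjfdjyySjPy⇒jyyffdjfdjyyffdjPy⇒jyyffdjfdjyyffdjfdy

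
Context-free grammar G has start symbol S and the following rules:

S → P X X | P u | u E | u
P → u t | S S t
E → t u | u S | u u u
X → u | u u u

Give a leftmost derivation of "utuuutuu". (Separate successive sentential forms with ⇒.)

S⇒PXX⇒SStXX⇒PXXStXX⇒utXXStXX⇒utuXStXX⇒utuuStXX⇒utuuutXX⇒utuuutuX⇒utuuutuu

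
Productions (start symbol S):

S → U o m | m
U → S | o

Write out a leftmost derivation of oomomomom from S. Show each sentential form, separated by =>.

S => Uom => Som => Uomom => Somom => Uomomom => Somomom => Uomomomom => oomomomom

S => Uom   [S → U o m]
Uom => Som   [U → S]
Som => Uomom   [S → U o m]
Uomom => Somom   [U → S]
Somom => Uomomom   [S → U o m]
Uomomom => Somomom   [U → S]
Somomom => Uomomomom   [S → U o m]
Uomomomom => oomomomom   [U → o]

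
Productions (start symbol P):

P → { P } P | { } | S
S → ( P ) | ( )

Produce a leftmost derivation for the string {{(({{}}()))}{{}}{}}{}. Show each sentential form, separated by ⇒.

P ⇒ {P}P ⇒ {{P}P}P ⇒ {{S}P}P ⇒ {{(P)}P}P ⇒ {{(S)}P}P ⇒ {{((P))}P}P ⇒ {{(({P}P))}P}P ⇒ {{(({{}}P))}P}P ⇒ {{(({{}}S))}P}P ⇒ {{(({{}}()))}P}P ⇒ {{(({{}}()))}{P}P}P ⇒ {{(({{}}()))}{{}}P}P ⇒ {{(({{}}()))}{{}}{}}P ⇒ {{(({{}}()))}{{}}{}}{}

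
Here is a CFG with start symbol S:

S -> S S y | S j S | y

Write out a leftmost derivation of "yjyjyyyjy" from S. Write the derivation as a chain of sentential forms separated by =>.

S=>SjS=>SSyjS=>SjSSyjS=>SjSjSSyjS=>yjSjSSyjS=>yjyjSSyjS=>yjyjySyjS=>yjyjyyyjS=>yjyjyyyjy

S => SjS   [S -> S j S]
SjS => SSyjS   [S -> S S y]
SSyjS => SjSSyjS   [S -> S j S]
SjSSyjS => SjSjSSyjS   [S -> S j S]
SjSjSSyjS => yjSjSSyjS   [S -> y]
yjSjSSyjS => yjyjSSyjS   [S -> y]
yjyjSSyjS => yjyjySyjS   [S -> y]
yjyjySyjS => yjyjyyyjS   [S -> y]
yjyjyyyjS => yjyjyyyjy   [S -> y]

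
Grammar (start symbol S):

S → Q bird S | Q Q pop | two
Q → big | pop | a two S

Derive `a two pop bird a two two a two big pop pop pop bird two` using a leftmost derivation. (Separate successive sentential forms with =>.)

S => Q bird S   [S → Q bird S]
Q bird S => a two S bird S   [Q → a two S]
a two S bird S => a two Q bird S bird S   [S → Q bird S]
a two Q bird S bird S => a two pop bird S bird S   [Q → pop]
a two pop bird S bird S => a two pop bird Q Q pop bird S   [S → Q Q pop]
a two pop bird Q Q pop bird S => a two pop bird a two S Q pop bird S   [Q → a two S]
a two pop bird a two S Q pop bird S => a two pop bird a two two Q pop bird S   [S → two]
a two pop bird a two two Q pop bird S => a two pop bird a two two a two S pop bird S   [Q → a two S]
a two pop bird a two two a two S pop bird S => a two pop bird a two two a two Q Q pop pop bird S   [S → Q Q pop]
a two pop bird a two two a two Q Q pop pop bird S => a two pop bird a two two a two big Q pop pop bird S   [Q → big]
a two pop bird a two two a two big Q pop pop bird S => a two pop bird a two two a two big pop pop pop bird S   [Q → pop]
a two pop bird a two two a two big pop pop pop bird S => a two pop bird a two two a two big pop pop pop bird two   [S → two]

S => Q bird S => a two S bird S => a two Q bird S bird S => a two pop bird S bird S => a two pop bird Q Q pop bird S => a two pop bird a two S Q pop bird S => a two pop bird a two two Q pop bird S => a two pop bird a two two a two S pop bird S => a two pop bird a two two a two Q Q pop pop bird S => a two pop bird a two two a two big Q pop pop bird S => a two pop bird a two two a two big pop pop pop bird S => a two pop bird a two two a two big pop pop pop bird two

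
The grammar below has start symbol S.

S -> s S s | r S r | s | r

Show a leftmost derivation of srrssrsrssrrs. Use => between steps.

S => sSs   [S -> s S s]
sSs => srSrs   [S -> r S r]
srSrs => srrSrrs   [S -> r S r]
srrSrrs => srrsSsrrs   [S -> s S s]
srrsSsrrs => srrssSssrrs   [S -> s S s]
srrssSssrrs => srrssrSrssrrs   [S -> r S r]
srrssrSrssrrs => srrssrsrssrrs   [S -> s]

S => sSs => srSrs => srrSrrs => srrsSsrrs => srrssSssrrs => srrssrSrssrrs => srrssrsrssrrs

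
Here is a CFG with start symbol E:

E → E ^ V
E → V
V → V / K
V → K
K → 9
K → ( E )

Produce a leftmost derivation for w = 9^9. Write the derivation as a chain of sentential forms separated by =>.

E=>E^V=>V^V=>K^V=>9^V=>9^K=>9^9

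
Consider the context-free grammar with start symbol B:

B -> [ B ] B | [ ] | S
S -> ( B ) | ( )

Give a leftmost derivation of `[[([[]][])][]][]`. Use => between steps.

B => [B]B   [B -> [ B ] B]
[B]B => [[B]B]B   [B -> [ B ] B]
[[B]B]B => [[S]B]B   [B -> S]
[[S]B]B => [[(B)]B]B   [S -> ( B )]
[[(B)]B]B => [[([B]B)]B]B   [B -> [ B ] B]
[[([B]B)]B]B => [[([[]]B)]B]B   [B -> [ ]]
[[([[]]B)]B]B => [[([[]][])]B]B   [B -> [ ]]
[[([[]][])]B]B => [[([[]][])][]]B   [B -> [ ]]
[[([[]][])][]]B => [[([[]][])][]][]   [B -> [ ]]

B=>[B]B=>[[B]B]B=>[[S]B]B=>[[(B)]B]B=>[[([B]B)]B]B=>[[([[]]B)]B]B=>[[([[]][])]B]B=>[[([[]][])][]]B=>[[([[]][])][]][]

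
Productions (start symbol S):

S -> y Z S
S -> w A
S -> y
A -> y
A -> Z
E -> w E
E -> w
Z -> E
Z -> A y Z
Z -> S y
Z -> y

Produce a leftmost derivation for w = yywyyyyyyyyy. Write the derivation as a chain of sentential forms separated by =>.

S => yZS => ySyS => yyZSyS => yySySyS => yywAySyS => yywyySyS => yywyyyZSyS => yywyyyySyS => yywyyyyyZSyS => yywyyyyyySyS => yywyyyyyyyyS => yywyyyyyyyyy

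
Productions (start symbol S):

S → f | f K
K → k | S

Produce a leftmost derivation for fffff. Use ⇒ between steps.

S ⇒ fK ⇒ fS ⇒ ffK ⇒ ffS ⇒ fffK ⇒ fffS ⇒ ffffK ⇒ ffffS ⇒ fffff

S ⇒ fK   [S → f K]
fK ⇒ fS   [K → S]
fS ⇒ ffK   [S → f K]
ffK ⇒ ffS   [K → S]
ffS ⇒ fffK   [S → f K]
fffK ⇒ fffS   [K → S]
fffS ⇒ ffffK   [S → f K]
ffffK ⇒ ffffS   [K → S]
ffffS ⇒ fffff   [S → f]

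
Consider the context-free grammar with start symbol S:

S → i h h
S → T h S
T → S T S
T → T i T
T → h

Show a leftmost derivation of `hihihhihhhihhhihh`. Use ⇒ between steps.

S ⇒ ThS   [S → T h S]
ThS ⇒ STShS   [T → S T S]
STShS ⇒ ThSTShS   [S → T h S]
ThSTShS ⇒ TiThSTShS   [T → T i T]
TiThSTShS ⇒ TiTiThSTShS   [T → T i T]
TiTiThSTShS ⇒ hiTiThSTShS   [T → h]
hiTiThSTShS ⇒ hihiThSTShS   [T → h]
hihiThSTShS ⇒ hihihhSTShS   [T → h]
hihihhSTShS ⇒ hihihhihhTShS   [S → i h h]
hihihhihhTShS ⇒ hihihhihhhShS   [T → h]
hihihhihhhShS ⇒ hihihhihhhihhhS   [S → i h h]
hihihhihhhihhhS ⇒ hihihhihhhihhhihh   [S → i h h]

S⇒ThS⇒STShS⇒ThSTShS⇒TiThSTShS⇒TiTiThSTShS⇒hiTiThSTShS⇒hihiThSTShS⇒hihihhSTShS⇒hihihhihhTShS⇒hihihhihhhShS⇒hihihhihhhihhhS⇒hihihhihhhihhhihh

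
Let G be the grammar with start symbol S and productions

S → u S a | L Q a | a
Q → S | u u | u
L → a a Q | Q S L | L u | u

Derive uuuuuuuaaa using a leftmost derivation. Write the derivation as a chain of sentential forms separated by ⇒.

S ⇒ LQa ⇒ LuQa ⇒ LuuQa ⇒ uuuQa ⇒ uuuSa ⇒ uuuuSaa ⇒ uuuuLQaaa ⇒ uuuuuQaaa ⇒ uuuuuuuaaa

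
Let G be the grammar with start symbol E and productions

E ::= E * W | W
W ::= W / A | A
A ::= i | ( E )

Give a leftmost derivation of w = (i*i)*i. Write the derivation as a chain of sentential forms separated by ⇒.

E ⇒ E*W   [E ::= E * W]
E*W ⇒ W*W   [E ::= W]
W*W ⇒ A*W   [W ::= A]
A*W ⇒ (E)*W   [A ::= ( E )]
(E)*W ⇒ (E*W)*W   [E ::= E * W]
(E*W)*W ⇒ (W*W)*W   [E ::= W]
(W*W)*W ⇒ (A*W)*W   [W ::= A]
(A*W)*W ⇒ (i*W)*W   [A ::= i]
(i*W)*W ⇒ (i*A)*W   [W ::= A]
(i*A)*W ⇒ (i*i)*W   [A ::= i]
(i*i)*W ⇒ (i*i)*A   [W ::= A]
(i*i)*A ⇒ (i*i)*i   [A ::= i]

E ⇒ E*W ⇒ W*W ⇒ A*W ⇒ (E)*W ⇒ (E*W)*W ⇒ (W*W)*W ⇒ (A*W)*W ⇒ (i*W)*W ⇒ (i*A)*W ⇒ (i*i)*W ⇒ (i*i)*A ⇒ (i*i)*i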